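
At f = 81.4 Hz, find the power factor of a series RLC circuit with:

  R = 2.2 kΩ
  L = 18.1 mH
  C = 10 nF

Step 1 — Angular frequency: ω = 2π·f = 2π·81.4 = 511.5 rad/s.
Step 2 — Component impedances:
  R: Z = R = 2200 Ω
  L: Z = jωL = j·511.5·0.0181 = 0 + j9.257 Ω
  C: Z = 1/(jωC) = -j/(ω·C) = 0 - j1.955e+05 Ω
Step 3 — Series combination: Z_total = R + L + C = 2200 - j1.955e+05 Ω = 1.955e+05∠-89.4° Ω.
Step 4 — Power factor: PF = cos(φ) = Re(Z)/|Z| = 2200/1.955e+05 = 0.01125.
Step 5 — Type: Im(Z) = -1.955e+05 ⇒ leading (phase φ = -89.4°).

PF = 0.01125 (leading, φ = -89.4°)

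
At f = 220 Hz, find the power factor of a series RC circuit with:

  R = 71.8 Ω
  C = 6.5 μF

Step 1 — Angular frequency: ω = 2π·f = 2π·220 = 1382 rad/s.
Step 2 — Component impedances:
  R: Z = R = 71.8 Ω
  C: Z = 1/(jωC) = -j/(ω·C) = 0 - j111.3 Ω
Step 3 — Series combination: Z_total = R + C = 71.8 - j111.3 Ω = 132.4∠-57.2° Ω.
Step 4 — Power factor: PF = cos(φ) = Re(Z)/|Z| = 71.8/132.45 = 0.5421.
Step 5 — Type: Im(Z) = -111.3 ⇒ leading (phase φ = -57.2°).

PF = 0.5421 (leading, φ = -57.2°)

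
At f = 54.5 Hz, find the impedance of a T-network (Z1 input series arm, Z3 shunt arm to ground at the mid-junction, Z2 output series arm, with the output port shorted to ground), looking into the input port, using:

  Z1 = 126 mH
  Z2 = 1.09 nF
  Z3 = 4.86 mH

Step 1 — Angular frequency: ω = 2π·f = 2π·54.5 = 342.4 rad/s.
Step 2 — Component impedances:
  Z1: Z = jωL = j·342.4·0.126 = 0 + j43.15 Ω
  Z2: Z = 1/(jωC) = -j/(ω·C) = 0 - j2.679e+06 Ω
  Z3: Z = jωL = j·342.4·0.00486 = 0 + j1.664 Ω
Step 3 — With the output port shorted to ground, the output series arm Z2 runs from the junction to ground; the shunt arm Z3 also runs from the junction to ground. They appear in parallel: Z3 || Z2 = 0 + j1.664 Ω.
Step 4 — Series with input arm Z1: Z_in = Z1 + (Z3 || Z2) = 0 + j44.81 Ω = 44.81∠90.0° Ω.

Z = 0 + j44.81 Ω = 44.81∠90.0° Ω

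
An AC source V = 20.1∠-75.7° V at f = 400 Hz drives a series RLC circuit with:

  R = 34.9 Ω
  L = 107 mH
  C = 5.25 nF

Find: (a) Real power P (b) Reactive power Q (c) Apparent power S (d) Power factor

Step 1 — Angular frequency: ω = 2π·f = 2π·400 = 2513 rad/s.
Step 2 — Component impedances:
  R: Z = R = 34.9 Ω
  L: Z = jωL = j·2513·0.107 = 0 + j268.9 Ω
  C: Z = 1/(jωC) = -j/(ω·C) = 0 - j7.579e+04 Ω
Step 3 — Series combination: Z_total = R + L + C = 34.9 - j7.552e+04 Ω = 7.552e+04∠-90.0° Ω.
Step 4 — Source phasor: V = 20.1∠-75.7° V = 4.965 - j19.48 V.
Step 5 — Current: I = V / Z = 0.0002579 + j6.562e-05 A = 0.0002662∠14.3° A.
Step 6 — Complex power: S = V·I* = 2.472e-06 - j0.00535 VA.
Step 7 — Real power: P = Re(S) = 2.472e-06 W.
Step 8 — Reactive power: Q = Im(S) = -0.00535 VAR.
Step 9 — Apparent power: |S| = 0.00535 VA.
Step 10 — Power factor: PF = P/|S| = 0.0004621 (leading).

(a) P = 2.472e-06 W  (b) Q = -0.00535 VAR  (c) S = 0.00535 VA  (d) PF = 0.0004621 (leading)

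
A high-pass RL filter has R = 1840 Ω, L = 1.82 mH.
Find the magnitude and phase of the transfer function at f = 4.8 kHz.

Step 1 — Angular frequency: ω = 2π·4800 = 3.016e+04 rad/s.
Step 2 — Transfer function: H(jω) = jωL/(R + jωL).
Step 3 — Numerator jωL = j·54.89; denominator R + jωL = 1840 + j54.89.
Step 4 — H = 0.0008891 + j0.0298.
Step 5 — Magnitude: |H| = 0.02982 (-30.5 dB); phase: φ = 88.3°.

|H| = 0.02982 (-30.5 dB), φ = 88.3°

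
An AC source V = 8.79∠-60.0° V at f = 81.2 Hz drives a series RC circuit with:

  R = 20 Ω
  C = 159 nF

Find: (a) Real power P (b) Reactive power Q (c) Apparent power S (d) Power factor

Step 1 — Angular frequency: ω = 2π·f = 2π·81.2 = 510.2 rad/s.
Step 2 — Component impedances:
  R: Z = R = 20 Ω
  C: Z = 1/(jωC) = -j/(ω·C) = 0 - j1.233e+04 Ω
Step 3 — Series combination: Z_total = R + C = 20 - j1.233e+04 Ω = 1.233e+04∠-89.9° Ω.
Step 4 — Source phasor: V = 8.79∠-60.0° V = 4.395 - j7.612 V.
Step 5 — Current: I = V / Z = 0.0006181 + j0.0003555 A = 0.0007131∠29.9° A.
Step 6 — Complex power: S = V·I* = 1.017e-05 - j0.006268 VA.
Step 7 — Real power: P = Re(S) = 1.017e-05 W.
Step 8 — Reactive power: Q = Im(S) = -0.006268 VAR.
Step 9 — Apparent power: |S| = 0.006268 VA.
Step 10 — Power factor: PF = P/|S| = 0.001622 (leading).

(a) P = 1.017e-05 W  (b) Q = -0.006268 VAR  (c) S = 0.006268 VA  (d) PF = 0.001622 (leading)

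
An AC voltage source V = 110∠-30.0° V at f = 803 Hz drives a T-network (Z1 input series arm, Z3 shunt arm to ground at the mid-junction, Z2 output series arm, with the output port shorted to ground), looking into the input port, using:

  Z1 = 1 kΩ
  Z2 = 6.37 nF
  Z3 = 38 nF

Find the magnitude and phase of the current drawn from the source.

Step 1 — Angular frequency: ω = 2π·f = 2π·803 = 5045 rad/s.
Step 2 — Component impedances:
  Z1: Z = R = 1000 Ω
  Z2: Z = 1/(jωC) = -j/(ω·C) = 0 - j3.111e+04 Ω
  Z3: Z = 1/(jωC) = -j/(ω·C) = 0 - j5216 Ω
Step 3 — With the output port shorted to ground, the output series arm Z2 runs from the junction to ground; the shunt arm Z3 also runs from the junction to ground. They appear in parallel: Z3 || Z2 = 0 - j4467 Ω.
Step 4 — Series with input arm Z1: Z_in = Z1 + (Z3 || Z2) = 1000 - j4467 Ω = 4578∠-77.4° Ω.
Step 5 — Source phasor: V = 110∠-30.0° V = 95.26 - j55 V.
Step 6 — Ohm's law: I = V / Z_total = (95.26 - j55) / (1000 - j4467) = 0.01627 + j0.01768 A.
Step 7 — Convert to polar: |I| = 0.02403 A, ∠I = 47.4°.

I = 0.02403∠47.4° A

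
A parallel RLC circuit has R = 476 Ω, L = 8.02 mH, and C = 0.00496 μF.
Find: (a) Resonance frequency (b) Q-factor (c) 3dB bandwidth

Step 1 — Resonance: ω₀ = 1/√(LC) = 1/√(0.00802·4.96e-09) = 1.586e+05 rad/s.
Step 2 — f₀ = ω₀/(2π) = 2.523e+04 Hz.
Step 3 — Parallel Q: Q = R/(ω₀L) = 476/(1.586e+05·0.00802) = 0.3743.
Step 4 — Bandwidth: Δω = ω₀/Q = 4.236e+05 rad/s; BW = Δω/(2π) = 6.741e+04 Hz.

(a) f₀ = 2.523e+04 Hz  (b) Q = 0.3743  (c) BW = 6.741e+04 Hz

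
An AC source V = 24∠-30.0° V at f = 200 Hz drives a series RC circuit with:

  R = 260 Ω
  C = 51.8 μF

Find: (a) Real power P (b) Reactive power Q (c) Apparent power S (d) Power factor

Step 1 — Angular frequency: ω = 2π·f = 2π·200 = 1257 rad/s.
Step 2 — Component impedances:
  R: Z = R = 260 Ω
  C: Z = 1/(jωC) = -j/(ω·C) = 0 - j15.36 Ω
Step 3 — Series combination: Z_total = R + C = 260 - j15.36 Ω = 260.5∠-3.4° Ω.
Step 4 — Source phasor: V = 24∠-30.0° V = 20.78 - j12 V.
Step 5 — Current: I = V / Z = 0.08238 - j0.04129 A = 0.09215∠-26.6° A.
Step 6 — Complex power: S = V·I* = 2.208 - j0.1304 VA.
Step 7 — Real power: P = Re(S) = 2.208 W.
Step 8 — Reactive power: Q = Im(S) = -0.1304 VAR.
Step 9 — Apparent power: |S| = 2.212 VA.
Step 10 — Power factor: PF = P/|S| = 0.9983 (leading).

(a) P = 2.208 W  (b) Q = -0.1304 VAR  (c) S = 2.212 VA  (d) PF = 0.9983 (leading)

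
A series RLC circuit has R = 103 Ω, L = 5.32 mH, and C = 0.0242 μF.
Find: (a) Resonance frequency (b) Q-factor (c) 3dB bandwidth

Step 1 — Resonance condition Im(Z)=0 gives ω₀ = 1/√(LC).
Step 2 — ω₀ = 1/√(0.00532·2.42e-08) = 8.813e+04 rad/s.
Step 3 — f₀ = ω₀/(2π) = 1.403e+04 Hz.
Step 4 — Series Q: Q = ω₀L/R = 8.813e+04·0.00532/103 = 4.552.
Step 5 — 3dB bandwidth: Δω = ω₀/Q = 1.936e+04 rad/s; BW = Δω/(2π) = 3081 Hz.

(a) f₀ = 1.403e+04 Hz  (b) Q = 4.552  (c) BW = 3081 Hz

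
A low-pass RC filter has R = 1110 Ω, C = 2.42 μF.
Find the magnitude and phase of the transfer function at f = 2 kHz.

Step 1 — Angular frequency: ω = 2π·2000 = 1.257e+04 rad/s.
Step 2 — Transfer function: H(jω) = 1/(1 + jωRC).
Step 3 — Denominator: 1 + jωRC = 1 + j·1.257e+04·1110·2.42e-06 = 1 + j33.76.
Step 4 — H = 0.0008768 - j0.0296.
Step 5 — Magnitude: |H| = 0.02961 (-30.6 dB); phase: φ = -88.3°.

|H| = 0.02961 (-30.6 dB), φ = -88.3°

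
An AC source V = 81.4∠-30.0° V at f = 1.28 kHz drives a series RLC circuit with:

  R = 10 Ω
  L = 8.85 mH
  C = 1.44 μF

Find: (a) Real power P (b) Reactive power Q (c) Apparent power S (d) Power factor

Step 1 — Angular frequency: ω = 2π·f = 2π·1280 = 8042 rad/s.
Step 2 — Component impedances:
  R: Z = R = 10 Ω
  L: Z = jωL = j·8042·0.00885 = 0 + j71.18 Ω
  C: Z = 1/(jωC) = -j/(ω·C) = 0 - j86.35 Ω
Step 3 — Series combination: Z_total = R + L + C = 10 - j15.17 Ω = 18.17∠-56.6° Ω.
Step 4 — Source phasor: V = 81.4∠-30.0° V = 70.49 - j40.7 V.
Step 5 — Current: I = V / Z = 4.005 + j2.007 A = 4.48∠26.6° A.
Step 6 — Complex power: S = V·I* = 200.7 - j304.5 VA.
Step 7 — Real power: P = Re(S) = 200.7 W.
Step 8 — Reactive power: Q = Im(S) = -304.5 VAR.
Step 9 — Apparent power: |S| = 364.7 VA.
Step 10 — Power factor: PF = P/|S| = 0.5503 (leading).

(a) P = 200.7 W  (b) Q = -304.5 VAR  (c) S = 364.7 VA  (d) PF = 0.5503 (leading)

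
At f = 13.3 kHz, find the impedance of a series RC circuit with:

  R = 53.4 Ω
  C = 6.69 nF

Step 1 — Angular frequency: ω = 2π·f = 2π·1.33e+04 = 8.357e+04 rad/s.
Step 2 — Component impedances:
  R: Z = R = 53.4 Ω
  C: Z = 1/(jωC) = -j/(ω·C) = 0 - j1789 Ω
Step 3 — Series combination: Z_total = R + C = 53.4 - j1789 Ω = 1790∠-88.3° Ω.

Z = 53.4 - j1789 Ω = 1790∠-88.3° Ω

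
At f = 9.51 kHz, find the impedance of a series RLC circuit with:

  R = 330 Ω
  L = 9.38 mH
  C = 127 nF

Step 1 — Angular frequency: ω = 2π·f = 2π·9510 = 5.975e+04 rad/s.
Step 2 — Component impedances:
  R: Z = R = 330 Ω
  L: Z = jωL = j·5.975e+04·0.00938 = 0 + j560.5 Ω
  C: Z = 1/(jωC) = -j/(ω·C) = 0 - j131.8 Ω
Step 3 — Series combination: Z_total = R + L + C = 330 + j428.7 Ω = 541∠52.4° Ω.

Z = 330 + j428.7 Ω = 541∠52.4° Ω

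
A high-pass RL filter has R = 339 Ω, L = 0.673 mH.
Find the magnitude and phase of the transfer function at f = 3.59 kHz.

Step 1 — Angular frequency: ω = 2π·3590 = 2.256e+04 rad/s.
Step 2 — Transfer function: H(jω) = jωL/(R + jωL).
Step 3 — Numerator jωL = j·15.18; denominator R + jωL = 339 + j15.18.
Step 4 — H = 0.002001 + j0.04469.
Step 5 — Magnitude: |H| = 0.04474 (-27.0 dB); phase: φ = 87.4°.

|H| = 0.04474 (-27.0 dB), φ = 87.4°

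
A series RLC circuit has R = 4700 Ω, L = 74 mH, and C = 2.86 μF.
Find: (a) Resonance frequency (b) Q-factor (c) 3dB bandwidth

Step 1 — Resonance: ω₀ = 1/√(LC) = 1/√(0.074·2.86e-06) = 2174 rad/s.
Step 2 — f₀ = ω₀/(2π) = 346 Hz.
Step 3 — Series Q: Q = ω₀L/R = 2174·0.074/4700 = 0.03422.
Step 4 — Bandwidth: Δω = ω₀/Q = 6.351e+04 rad/s; BW = Δω/(2π) = 1.011e+04 Hz.

(a) f₀ = 346 Hz  (b) Q = 0.03422  (c) BW = 1.011e+04 Hz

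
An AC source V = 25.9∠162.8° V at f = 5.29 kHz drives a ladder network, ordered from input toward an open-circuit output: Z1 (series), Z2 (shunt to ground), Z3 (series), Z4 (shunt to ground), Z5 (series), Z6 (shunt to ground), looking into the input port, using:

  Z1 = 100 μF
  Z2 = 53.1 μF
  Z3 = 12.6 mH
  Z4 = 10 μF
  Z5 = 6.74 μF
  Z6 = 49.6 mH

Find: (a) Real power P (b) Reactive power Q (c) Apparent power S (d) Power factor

Step 1 — Angular frequency: ω = 2π·f = 2π·5290 = 3.324e+04 rad/s.
Step 2 — Component impedances:
  Z1: Z = 1/(jωC) = -j/(ω·C) = 0 - j0.3009 Ω
  Z2: Z = 1/(jωC) = -j/(ω·C) = 0 - j0.5666 Ω
  Z3: Z = jωL = j·3.324e+04·0.0126 = 0 + j418.8 Ω
  Z4: Z = 1/(jωC) = -j/(ω·C) = 0 - j3.009 Ω
  Z5: Z = 1/(jωC) = -j/(ω·C) = 0 - j4.464 Ω
  Z6: Z = jωL = j·3.324e+04·0.0496 = 0 + j1649 Ω
Step 3 — Ladder network (open output): work backward from the far end, alternating series and parallel combinations. Z_in = 0 - j0.8682 Ω = 0.8682∠-90.0° Ω.
Step 4 — Source phasor: V = 25.9∠162.8° V = -24.74 + j7.659 V.
Step 5 — Current: I = V / Z = -8.821 - j28.5 A = 29.83∠-107.2° A.
Step 6 — Complex power: S = V·I* = 0 - j772.6 VA.
Step 7 — Real power: P = Re(S) = 0 W.
Step 8 — Reactive power: Q = Im(S) = -772.6 VAR.
Step 9 — Apparent power: |S| = 772.6 VA.
Step 10 — Power factor: PF = P/|S| = 0 (leading).

(a) P = 0 W  (b) Q = -772.6 VAR  (c) S = 772.6 VA  (d) PF = 0 (leading)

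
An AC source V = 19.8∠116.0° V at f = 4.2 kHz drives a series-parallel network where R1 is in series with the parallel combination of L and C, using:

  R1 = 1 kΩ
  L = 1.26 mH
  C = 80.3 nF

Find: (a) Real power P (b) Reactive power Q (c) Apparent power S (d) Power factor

Step 1 — Angular frequency: ω = 2π·f = 2π·4200 = 2.639e+04 rad/s.
Step 2 — Component impedances:
  R1: Z = R = 1000 Ω
  L: Z = jωL = j·2.639e+04·0.00126 = 0 + j33.25 Ω
  C: Z = 1/(jωC) = -j/(ω·C) = 0 - j471.9 Ω
Step 3 — Parallel branch: L || C = 1/(1/L + 1/C) = 0 + j35.77 Ω.
Step 4 — Series with R1: Z_total = R1 + (L || C) = 1000 + j35.77 Ω = 1001∠2.0° Ω.
Step 5 — Source phasor: V = 19.8∠116.0° V = -8.68 + j17.8 V.
Step 6 — Current: I = V / Z = -0.008033 + j0.01808 A = 0.01979∠114.0° A.
Step 7 — Complex power: S = V·I* = 0.3915 + j0.01401 VA.
Step 8 — Real power: P = Re(S) = 0.3915 W.
Step 9 — Reactive power: Q = Im(S) = 0.01401 VAR.
Step 10 — Apparent power: |S| = 0.3918 VA.
Step 11 — Power factor: PF = P/|S| = 0.9994 (lagging).

(a) P = 0.3915 W  (b) Q = 0.01401 VAR  (c) S = 0.3918 VA  (d) PF = 0.9994 (lagging)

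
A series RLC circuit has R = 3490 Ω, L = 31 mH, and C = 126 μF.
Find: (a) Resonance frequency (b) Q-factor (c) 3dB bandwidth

Step 1 — Resonance: ω₀ = 1/√(LC) = 1/√(0.031·0.000126) = 506 rad/s.
Step 2 — f₀ = ω₀/(2π) = 80.53 Hz.
Step 3 — Series Q: Q = ω₀L/R = 506·0.031/3490 = 0.004494.
Step 4 — Bandwidth: Δω = ω₀/Q = 1.126e+05 rad/s; BW = Δω/(2π) = 1.792e+04 Hz.

(a) f₀ = 80.53 Hz  (b) Q = 0.004494  (c) BW = 1.792e+04 Hz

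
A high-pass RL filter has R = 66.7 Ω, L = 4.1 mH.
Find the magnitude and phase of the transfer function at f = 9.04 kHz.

Step 1 — Angular frequency: ω = 2π·9040 = 5.68e+04 rad/s.
Step 2 — Transfer function: H(jω) = jωL/(R + jωL).
Step 3 — Numerator jωL = j·232.9; denominator R + jωL = 66.7 + j232.9.
Step 4 — H = 0.9242 + j0.2647.
Step 5 — Magnitude: |H| = 0.9613 (-0.3 dB); phase: φ = 16.0°.

|H| = 0.9613 (-0.3 dB), φ = 16.0°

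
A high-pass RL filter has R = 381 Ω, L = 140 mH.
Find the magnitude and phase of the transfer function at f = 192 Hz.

Step 1 — Angular frequency: ω = 2π·192 = 1206 rad/s.
Step 2 — Transfer function: H(jω) = jωL/(R + jωL).
Step 3 — Numerator jωL = j·168.9; denominator R + jωL = 381 + j168.9.
Step 4 — H = 0.1642 + j0.3705.
Step 5 — Magnitude: |H| = 0.4053 (-7.8 dB); phase: φ = 66.1°.

|H| = 0.4053 (-7.8 dB), φ = 66.1°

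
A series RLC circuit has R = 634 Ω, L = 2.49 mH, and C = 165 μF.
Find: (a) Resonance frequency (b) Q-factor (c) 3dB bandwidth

Step 1 — Resonance: ω₀ = 1/√(LC) = 1/√(0.00249·0.000165) = 1560 rad/s.
Step 2 — f₀ = ω₀/(2π) = 248.3 Hz.
Step 3 — Series Q: Q = ω₀L/R = 1560·0.00249/634 = 0.006127.
Step 4 — Bandwidth: Δω = ω₀/Q = 2.546e+05 rad/s; BW = Δω/(2π) = 4.052e+04 Hz.

(a) f₀ = 248.3 Hz  (b) Q = 0.006127  (c) BW = 4.052e+04 Hz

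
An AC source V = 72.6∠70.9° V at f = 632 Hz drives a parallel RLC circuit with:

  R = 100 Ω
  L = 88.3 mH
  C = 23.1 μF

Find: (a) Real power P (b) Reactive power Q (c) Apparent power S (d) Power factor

Step 1 — Angular frequency: ω = 2π·f = 2π·632 = 3971 rad/s.
Step 2 — Component impedances:
  R: Z = R = 100 Ω
  L: Z = jωL = j·3971·0.0883 = 0 + j350.6 Ω
  C: Z = 1/(jωC) = -j/(ω·C) = 0 - j10.9 Ω
Step 3 — Parallel combination: 1/Z_total = 1/R + 1/L + 1/C; Z_total = 1.25 - j11.11 Ω = 11.18∠-83.6° Ω.
Step 4 — Source phasor: V = 72.6∠70.9° V = 23.76 + j68.6 V.
Step 5 — Current: I = V / Z = -5.86 + j2.797 A = 6.493∠154.5° A.
Step 6 — Complex power: S = V·I* = 52.71 - j468.5 VA.
Step 7 — Real power: P = Re(S) = 52.71 W.
Step 8 — Reactive power: Q = Im(S) = -468.5 VAR.
Step 9 — Apparent power: |S| = 471.4 VA.
Step 10 — Power factor: PF = P/|S| = 0.1118 (leading).

(a) P = 52.71 W  (b) Q = -468.5 VAR  (c) S = 471.4 VA  (d) PF = 0.1118 (leading)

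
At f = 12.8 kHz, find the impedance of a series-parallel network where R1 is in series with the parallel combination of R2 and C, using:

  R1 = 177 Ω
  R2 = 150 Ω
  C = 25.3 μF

Step 1 — Angular frequency: ω = 2π·f = 2π·1.28e+04 = 8.042e+04 rad/s.
Step 2 — Component impedances:
  R1: Z = R = 177 Ω
  R2: Z = R = 150 Ω
  C: Z = 1/(jωC) = -j/(ω·C) = 0 - j0.4915 Ω
Step 3 — Parallel branch: R2 || C = 1/(1/R2 + 1/C) = 0.00161 - j0.4915 Ω.
Step 4 — Series with R1: Z_total = R1 + (R2 || C) = 177 - j0.4915 Ω = 177∠-0.2° Ω.

Z = 177 - j0.4915 Ω = 177∠-0.2° Ω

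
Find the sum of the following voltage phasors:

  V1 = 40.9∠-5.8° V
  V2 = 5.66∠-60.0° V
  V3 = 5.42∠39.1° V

Step 1 — Convert each phasor to rectangular form:
  V1 = 40.9·(cos(-5.8°) + j·sin(-5.8°)) = 40.69 - j4.133 V
  V2 = 5.66·(cos(-60.0°) + j·sin(-60.0°)) = 2.83 - j4.902 V
  V3 = 5.42·(cos(39.1°) + j·sin(39.1°)) = 4.206 + j3.418 V
Step 2 — Sum components: V_total = 47.73 - j5.617 V.
Step 3 — Convert to polar: |V_total| = 48.06 V, ∠V_total = -6.7°.

V_total = 48.06∠-6.7° V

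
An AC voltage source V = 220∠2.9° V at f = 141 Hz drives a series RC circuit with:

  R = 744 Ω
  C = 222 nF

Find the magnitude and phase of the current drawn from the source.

Step 1 — Angular frequency: ω = 2π·f = 2π·141 = 885.9 rad/s.
Step 2 — Component impedances:
  R: Z = R = 744 Ω
  C: Z = 1/(jωC) = -j/(ω·C) = 0 - j5084 Ω
Step 3 — Series combination: Z_total = R + C = 744 - j5084 Ω = 5139∠-81.7° Ω.
Step 4 — Source phasor: V = 220∠2.9° V = 219.7 + j11.13 V.
Step 5 — Ohm's law: I = V / Z_total = (219.7 + j11.13) / (744 - j5084) = 0.004048 + j0.04262 A.
Step 6 — Convert to polar: |I| = 0.04281 A, ∠I = 84.6°.

I = 0.04281∠84.6° A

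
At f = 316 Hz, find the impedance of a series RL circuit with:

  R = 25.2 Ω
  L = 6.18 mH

Step 1 — Angular frequency: ω = 2π·f = 2π·316 = 1985 rad/s.
Step 2 — Component impedances:
  R: Z = R = 25.2 Ω
  L: Z = jωL = j·1985·0.00618 = 0 + j12.27 Ω
Step 3 — Series combination: Z_total = R + L = 25.2 + j12.27 Ω = 28.03∠26.0° Ω.

Z = 25.2 + j12.27 Ω = 28.03∠26.0° Ω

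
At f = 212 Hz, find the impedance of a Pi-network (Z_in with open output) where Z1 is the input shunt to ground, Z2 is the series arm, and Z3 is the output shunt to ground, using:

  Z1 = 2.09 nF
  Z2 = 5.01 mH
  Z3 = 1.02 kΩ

Step 1 — Angular frequency: ω = 2π·f = 2π·212 = 1332 rad/s.
Step 2 — Component impedances:
  Z1: Z = 1/(jωC) = -j/(ω·C) = 0 - j3.592e+05 Ω
  Z2: Z = jωL = j·1332·0.00501 = 0 + j6.673 Ω
  Z3: Z = R = 1020 Ω
Step 3 — With open output, the series arm Z2 and the output shunt Z3 appear in series to ground: Z2 + Z3 = 1020 + j6.673 Ω.
Step 4 — Parallel with input shunt Z1: Z_in = Z1 || (Z2 + Z3) = 1020 + j3.777 Ω = 1020∠0.2° Ω.

Z = 1020 + j3.777 Ω = 1020∠0.2° Ω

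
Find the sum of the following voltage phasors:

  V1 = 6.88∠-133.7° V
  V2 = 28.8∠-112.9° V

Step 1 — Convert each phasor to rectangular form:
  V1 = 6.88·(cos(-133.7°) + j·sin(-133.7°)) = -4.753 - j4.974 V
  V2 = 28.8·(cos(-112.9°) + j·sin(-112.9°)) = -11.21 - j26.53 V
Step 2 — Sum components: V_total = -15.96 - j31.5 V.
Step 3 — Convert to polar: |V_total| = 35.32 V, ∠V_total = -116.9°.

V_total = 35.32∠-116.9° V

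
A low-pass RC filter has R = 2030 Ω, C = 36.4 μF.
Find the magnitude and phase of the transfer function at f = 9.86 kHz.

Step 1 — Angular frequency: ω = 2π·9860 = 6.195e+04 rad/s.
Step 2 — Transfer function: H(jω) = 1/(1 + jωRC).
Step 3 — Denominator: 1 + jωRC = 1 + j·6.195e+04·2030·3.64e-05 = 1 + j4578.
Step 4 — H = 4.772e-08 - j0.0002184.
Step 5 — Magnitude: |H| = 0.0002184 (-73.2 dB); phase: φ = -90.0°.

|H| = 0.0002184 (-73.2 dB), φ = -90.0°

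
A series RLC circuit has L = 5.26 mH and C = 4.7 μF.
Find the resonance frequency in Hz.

Step 1 — Resonance condition Im(Z)=0 gives ω₀ = 1/√(LC).
Step 2 — ω₀ = 1/√(0.00526·4.7e-06) = 6360 rad/s.
Step 3 — f₀ = ω₀/(2π) = 1012 Hz.

f₀ = 1012 Hz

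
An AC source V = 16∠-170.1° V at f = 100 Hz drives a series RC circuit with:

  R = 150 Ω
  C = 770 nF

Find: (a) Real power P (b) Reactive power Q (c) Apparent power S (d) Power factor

Step 1 — Angular frequency: ω = 2π·f = 2π·100 = 628.3 rad/s.
Step 2 — Component impedances:
  R: Z = R = 150 Ω
  C: Z = 1/(jωC) = -j/(ω·C) = 0 - j2067 Ω
Step 3 — Series combination: Z_total = R + C = 150 - j2067 Ω = 2072∠-85.8° Ω.
Step 4 — Source phasor: V = 16∠-170.1° V = -15.76 - j2.751 V.
Step 5 — Current: I = V / Z = 0.0007734 - j0.007682 A = 0.007721∠-84.3° A.
Step 6 — Complex power: S = V·I* = 0.008941 - j0.1232 VA.
Step 7 — Real power: P = Re(S) = 0.008941 W.
Step 8 — Reactive power: Q = Im(S) = -0.1232 VAR.
Step 9 — Apparent power: |S| = 0.1235 VA.
Step 10 — Power factor: PF = P/|S| = 0.07238 (leading).

(a) P = 0.008941 W  (b) Q = -0.1232 VAR  (c) S = 0.1235 VA  (d) PF = 0.07238 (leading)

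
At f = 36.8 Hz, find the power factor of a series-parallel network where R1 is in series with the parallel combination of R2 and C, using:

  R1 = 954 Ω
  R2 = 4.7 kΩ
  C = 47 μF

Step 1 — Angular frequency: ω = 2π·f = 2π·36.8 = 231.2 rad/s.
Step 2 — Component impedances:
  R1: Z = R = 954 Ω
  R2: Z = R = 4700 Ω
  C: Z = 1/(jωC) = -j/(ω·C) = 0 - j92.02 Ω
Step 3 — Parallel branch: R2 || C = 1/(1/R2 + 1/C) = 1.801 - j91.98 Ω.
Step 4 — Series with R1: Z_total = R1 + (R2 || C) = 955.8 - j91.98 Ω = 960.2∠-5.5° Ω.
Step 5 — Power factor: PF = cos(φ) = Re(Z)/|Z| = 955.8/960.2 = 0.9954.
Step 6 — Type: Im(Z) = -91.98 ⇒ leading (phase φ = -5.5°).

PF = 0.9954 (leading, φ = -5.5°)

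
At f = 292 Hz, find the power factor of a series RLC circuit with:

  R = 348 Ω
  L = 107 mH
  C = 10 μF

Step 1 — Angular frequency: ω = 2π·f = 2π·292 = 1835 rad/s.
Step 2 — Component impedances:
  R: Z = R = 348 Ω
  L: Z = jωL = j·1835·0.107 = 0 + j196.3 Ω
  C: Z = 1/(jωC) = -j/(ω·C) = 0 - j54.51 Ω
Step 3 — Series combination: Z_total = R + L + C = 348 + j141.8 Ω = 375.8∠22.2° Ω.
Step 4 — Power factor: PF = cos(φ) = Re(Z)/|Z| = 348/375.78 = 0.9261.
Step 5 — Type: Im(Z) = 141.8 ⇒ lagging (phase φ = 22.2°).

PF = 0.9261 (lagging, φ = 22.2°)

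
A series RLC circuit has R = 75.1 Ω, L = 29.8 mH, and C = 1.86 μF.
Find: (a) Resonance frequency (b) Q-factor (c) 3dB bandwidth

Step 1 — Resonance: ω₀ = 1/√(LC) = 1/√(0.0298·1.86e-06) = 4248 rad/s.
Step 2 — f₀ = ω₀/(2π) = 676 Hz.
Step 3 — Series Q: Q = ω₀L/R = 4248·0.0298/75.1 = 1.685.
Step 4 — Bandwidth: Δω = ω₀/Q = 2520 rad/s; BW = Δω/(2π) = 401.1 Hz.

(a) f₀ = 676 Hz  (b) Q = 1.685  (c) BW = 401.1 Hz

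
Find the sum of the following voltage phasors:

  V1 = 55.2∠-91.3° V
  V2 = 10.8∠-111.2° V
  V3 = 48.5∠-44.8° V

Step 1 — Convert each phasor to rectangular form:
  V1 = 55.2·(cos(-91.3°) + j·sin(-91.3°)) = -1.252 - j55.19 V
  V2 = 10.8·(cos(-111.2°) + j·sin(-111.2°)) = -3.906 - j10.07 V
  V3 = 48.5·(cos(-44.8°) + j·sin(-44.8°)) = 34.41 - j34.17 V
Step 2 — Sum components: V_total = 29.26 - j99.43 V.
Step 3 — Convert to polar: |V_total| = 103.6 V, ∠V_total = -73.6°.

V_total = 103.6∠-73.6° V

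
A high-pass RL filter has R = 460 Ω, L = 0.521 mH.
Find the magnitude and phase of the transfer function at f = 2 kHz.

Step 1 — Angular frequency: ω = 2π·2000 = 1.257e+04 rad/s.
Step 2 — Transfer function: H(jω) = jωL/(R + jωL).
Step 3 — Numerator jωL = j·6.547; denominator R + jωL = 460 + j6.547.
Step 4 — H = 0.0002025 + j0.01423.
Step 5 — Magnitude: |H| = 0.01423 (-36.9 dB); phase: φ = 89.2°.

|H| = 0.01423 (-36.9 dB), φ = 89.2°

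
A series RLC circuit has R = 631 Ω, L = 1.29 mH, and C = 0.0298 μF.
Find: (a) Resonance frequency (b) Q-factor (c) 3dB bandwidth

Step 1 — Resonance condition Im(Z)=0 gives ω₀ = 1/√(LC).
Step 2 — ω₀ = 1/√(0.00129·2.98e-08) = 1.613e+05 rad/s.
Step 3 — f₀ = ω₀/(2π) = 2.567e+04 Hz.
Step 4 — Series Q: Q = ω₀L/R = 1.613e+05·0.00129/631 = 0.3297.
Step 5 — 3dB bandwidth: Δω = ω₀/Q = 4.891e+05 rad/s; BW = Δω/(2π) = 7.785e+04 Hz.

(a) f₀ = 2.567e+04 Hz  (b) Q = 0.3297  (c) BW = 7.785e+04 Hz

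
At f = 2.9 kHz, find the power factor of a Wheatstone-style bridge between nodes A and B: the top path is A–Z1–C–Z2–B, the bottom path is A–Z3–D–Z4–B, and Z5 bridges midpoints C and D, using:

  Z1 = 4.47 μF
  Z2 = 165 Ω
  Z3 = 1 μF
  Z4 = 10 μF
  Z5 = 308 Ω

Step 1 — Angular frequency: ω = 2π·f = 2π·2900 = 1.822e+04 rad/s.
Step 2 — Component impedances:
  Z1: Z = 1/(jωC) = -j/(ω·C) = 0 - j12.28 Ω
  Z2: Z = R = 165 Ω
  Z3: Z = 1/(jωC) = -j/(ω·C) = 0 - j54.88 Ω
  Z4: Z = 1/(jωC) = -j/(ω·C) = 0 - j5.488 Ω
  Z5: Z = R = 308 Ω
Step 3 — Bridge requires nodal analysis (the Z5 bridge couples midpoints C and D, so the two paths cannot be reduced to a simple series/parallel combination). Setting node B to ground and injecting 1 A at node A, the 3-node admittance system at A, C, D solves to V_A = Z_AB = 22.46 - j45.84 Ω = 51.05∠-63.9° Ω.
Step 4 — Power factor: PF = cos(φ) = Re(Z)/|Z| = 22.464/51.048 = 0.4401.
Step 5 — Type: Im(Z) = -45.84 ⇒ leading (phase φ = -63.9°).

PF = 0.4401 (leading, φ = -63.9°)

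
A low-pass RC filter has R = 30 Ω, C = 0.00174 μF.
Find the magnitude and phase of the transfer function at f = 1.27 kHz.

Step 1 — Angular frequency: ω = 2π·1270 = 7980 rad/s.
Step 2 — Transfer function: H(jω) = 1/(1 + jωRC).
Step 3 — Denominator: 1 + jωRC = 1 + j·7980·30·1.74e-09 = 1 + j0.0004165.
Step 4 — H = 1 - j0.0004165.
Step 5 — Magnitude: |H| = 1 (-0.0 dB); phase: φ = -0.0°.

|H| = 1 (-0.0 dB), φ = -0.0°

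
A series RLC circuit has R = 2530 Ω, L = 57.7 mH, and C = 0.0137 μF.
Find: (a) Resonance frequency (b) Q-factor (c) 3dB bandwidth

Step 1 — Resonance: ω₀ = 1/√(LC) = 1/√(0.0577·1.37e-08) = 3.557e+04 rad/s.
Step 2 — f₀ = ω₀/(2π) = 5661 Hz.
Step 3 — Series Q: Q = ω₀L/R = 3.557e+04·0.0577/2530 = 0.8112.
Step 4 — Bandwidth: Δω = ω₀/Q = 4.385e+04 rad/s; BW = Δω/(2π) = 6979 Hz.

(a) f₀ = 5661 Hz  (b) Q = 0.8112  (c) BW = 6979 Hz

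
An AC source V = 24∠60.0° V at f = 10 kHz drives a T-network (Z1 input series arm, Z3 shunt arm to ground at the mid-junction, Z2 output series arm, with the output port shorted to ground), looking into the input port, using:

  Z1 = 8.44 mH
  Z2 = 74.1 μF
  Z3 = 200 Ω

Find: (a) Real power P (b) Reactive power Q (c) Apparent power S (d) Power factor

Step 1 — Angular frequency: ω = 2π·f = 2π·1e+04 = 6.283e+04 rad/s.
Step 2 — Component impedances:
  Z1: Z = jωL = j·6.283e+04·0.00844 = 0 + j530.3 Ω
  Z2: Z = 1/(jωC) = -j/(ω·C) = 0 - j0.2148 Ω
  Z3: Z = R = 200 Ω
Step 3 — With the output port shorted to ground, the output series arm Z2 runs from the junction to ground; the shunt arm Z3 also runs from the junction to ground. They appear in parallel: Z3 || Z2 = 0.0002307 - j0.2148 Ω.
Step 4 — Series with input arm Z1: Z_in = Z1 + (Z3 || Z2) = 0.0002307 + j530.1 Ω = 530.1∠90.0° Ω.
Step 5 — Source phasor: V = 24∠60.0° V = 12 + j20.78 V.
Step 6 — Current: I = V / Z = 0.03921 - j0.02264 A = 0.04528∠-30.0° A.
Step 7 — Complex power: S = V·I* = 4.728e-07 + j1.087 VA.
Step 8 — Real power: P = Re(S) = 4.728e-07 W.
Step 9 — Reactive power: Q = Im(S) = 1.087 VAR.
Step 10 — Apparent power: |S| = 1.087 VA.
Step 11 — Power factor: PF = P/|S| = 4.351e-07 (lagging).

(a) P = 4.728e-07 W  (b) Q = 1.087 VAR  (c) S = 1.087 VA  (d) PF = 4.351e-07 (lagging)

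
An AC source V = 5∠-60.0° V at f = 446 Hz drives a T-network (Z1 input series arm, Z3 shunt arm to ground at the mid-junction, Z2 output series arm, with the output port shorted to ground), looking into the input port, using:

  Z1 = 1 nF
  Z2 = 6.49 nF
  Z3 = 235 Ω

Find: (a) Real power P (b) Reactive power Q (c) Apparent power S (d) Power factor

Step 1 — Angular frequency: ω = 2π·f = 2π·446 = 2802 rad/s.
Step 2 — Component impedances:
  Z1: Z = 1/(jωC) = -j/(ω·C) = 0 - j3.568e+05 Ω
  Z2: Z = 1/(jωC) = -j/(ω·C) = 0 - j5.498e+04 Ω
  Z3: Z = R = 235 Ω
Step 3 — With the output port shorted to ground, the output series arm Z2 runs from the junction to ground; the shunt arm Z3 also runs from the junction to ground. They appear in parallel: Z3 || Z2 = 235 - j1.004 Ω.
Step 4 — Series with input arm Z1: Z_in = Z1 + (Z3 || Z2) = 235 - j3.569e+05 Ω = 3.569e+05∠-90.0° Ω.
Step 5 — Source phasor: V = 5∠-60.0° V = 2.5 - j4.33 V.
Step 6 — Current: I = V / Z = 1.214e-05 + j6.998e-06 A = 1.401e-05∠30.0° A.
Step 7 — Complex power: S = V·I* = 4.613e-08 - j7.006e-05 VA.
Step 8 — Real power: P = Re(S) = 4.613e-08 W.
Step 9 — Reactive power: Q = Im(S) = -7.006e-05 VAR.
Step 10 — Apparent power: |S| = 7.006e-05 VA.
Step 11 — Power factor: PF = P/|S| = 0.0006585 (leading).

(a) P = 4.613e-08 W  (b) Q = -7.006e-05 VAR  (c) S = 7.006e-05 VA  (d) PF = 0.0006585 (leading)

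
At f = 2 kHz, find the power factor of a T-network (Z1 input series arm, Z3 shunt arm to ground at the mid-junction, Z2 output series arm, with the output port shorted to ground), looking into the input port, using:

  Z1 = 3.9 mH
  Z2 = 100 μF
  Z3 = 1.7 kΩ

Step 1 — Angular frequency: ω = 2π·f = 2π·2000 = 1.257e+04 rad/s.
Step 2 — Component impedances:
  Z1: Z = jωL = j·1.257e+04·0.0039 = 0 + j49.01 Ω
  Z2: Z = 1/(jωC) = -j/(ω·C) = 0 - j0.7958 Ω
  Z3: Z = R = 1700 Ω
Step 3 — With the output port shorted to ground, the output series arm Z2 runs from the junction to ground; the shunt arm Z3 also runs from the junction to ground. They appear in parallel: Z3 || Z2 = 0.0003725 - j0.7958 Ω.
Step 4 — Series with input arm Z1: Z_in = Z1 + (Z3 || Z2) = 0.0003725 + j48.21 Ω = 48.21∠90.0° Ω.
Step 5 — Power factor: PF = cos(φ) = Re(Z)/|Z| = 0.0003725/48.213 = 7.726e-06.
Step 6 — Type: Im(Z) = 48.21 ⇒ lagging (phase φ = 90.0°).

PF = 7.726e-06 (lagging, φ = 90.0°)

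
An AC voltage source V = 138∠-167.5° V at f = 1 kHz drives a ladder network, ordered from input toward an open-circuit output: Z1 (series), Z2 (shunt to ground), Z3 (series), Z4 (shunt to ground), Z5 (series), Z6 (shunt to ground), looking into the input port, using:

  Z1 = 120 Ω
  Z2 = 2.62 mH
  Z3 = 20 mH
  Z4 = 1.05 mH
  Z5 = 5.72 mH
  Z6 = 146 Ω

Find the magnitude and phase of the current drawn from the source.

Step 1 — Angular frequency: ω = 2π·f = 2π·1000 = 6283 rad/s.
Step 2 — Component impedances:
  Z1: Z = R = 120 Ω
  Z2: Z = jωL = j·6283·0.00262 = 0 + j16.46 Ω
  Z3: Z = jωL = j·6283·0.02 = 0 + j125.7 Ω
  Z4: Z = jωL = j·6283·0.00105 = 0 + j6.597 Ω
  Z5: Z = jωL = j·6283·0.00572 = 0 + j35.94 Ω
  Z6: Z = R = 146 Ω
Step 3 — Ladder network (open output): work backward from the far end, alternating series and parallel combinations. Z_in = 120 + j14.64 Ω = 120.9∠7.0° Ω.
Step 4 — Source phasor: V = 138∠-167.5° V = -134.7 - j29.87 V.
Step 5 — Ohm's law: I = V / Z_total = (-134.7 - j29.87) / (120 + j14.64) = -1.136 - j0.1103 A.
Step 6 — Convert to polar: |I| = 1.142 A, ∠I = -174.5°.

I = 1.142∠-174.5° A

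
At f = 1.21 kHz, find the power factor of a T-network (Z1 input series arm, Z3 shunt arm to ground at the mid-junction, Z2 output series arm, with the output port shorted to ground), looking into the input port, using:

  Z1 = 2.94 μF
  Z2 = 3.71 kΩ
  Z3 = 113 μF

Step 1 — Angular frequency: ω = 2π·f = 2π·1210 = 7603 rad/s.
Step 2 — Component impedances:
  Z1: Z = 1/(jωC) = -j/(ω·C) = 0 - j44.74 Ω
  Z2: Z = R = 3710 Ω
  Z3: Z = 1/(jωC) = -j/(ω·C) = 0 - j1.164 Ω
Step 3 — With the output port shorted to ground, the output series arm Z2 runs from the junction to ground; the shunt arm Z3 also runs from the junction to ground. They appear in parallel: Z3 || Z2 = 0.0003652 - j1.164 Ω.
Step 4 — Series with input arm Z1: Z_in = Z1 + (Z3 || Z2) = 0.0003652 - j45.9 Ω = 45.9∠-90.0° Ω.
Step 5 — Power factor: PF = cos(φ) = Re(Z)/|Z| = 0.0003652/45.9 = 7.956e-06.
Step 6 — Type: Im(Z) = -45.9 ⇒ leading (phase φ = -90.0°).

PF = 7.956e-06 (leading, φ = -90.0°)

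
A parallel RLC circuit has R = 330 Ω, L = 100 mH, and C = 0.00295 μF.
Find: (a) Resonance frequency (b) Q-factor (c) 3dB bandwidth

Step 1 — Resonance: ω₀ = 1/√(LC) = 1/√(0.1·2.95e-09) = 5.822e+04 rad/s.
Step 2 — f₀ = ω₀/(2π) = 9266 Hz.
Step 3 — Parallel Q: Q = R/(ω₀L) = 330/(5.822e+04·0.1) = 0.05668.
Step 4 — Bandwidth: Δω = ω₀/Q = 1.027e+06 rad/s; BW = Δω/(2π) = 1.635e+05 Hz.

(a) f₀ = 9266 Hz  (b) Q = 0.05668  (c) BW = 1.635e+05 Hz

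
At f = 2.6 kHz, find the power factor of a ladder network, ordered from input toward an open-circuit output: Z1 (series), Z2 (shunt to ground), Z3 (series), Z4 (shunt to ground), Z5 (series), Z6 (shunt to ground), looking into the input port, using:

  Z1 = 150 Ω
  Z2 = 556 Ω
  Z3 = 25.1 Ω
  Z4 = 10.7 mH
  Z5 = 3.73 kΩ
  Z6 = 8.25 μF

Step 1 — Angular frequency: ω = 2π·f = 2π·2600 = 1.634e+04 rad/s.
Step 2 — Component impedances:
  Z1: Z = R = 150 Ω
  Z2: Z = R = 556 Ω
  Z3: Z = R = 25.1 Ω
  Z4: Z = jωL = j·1.634e+04·0.0107 = 0 + j174.8 Ω
  Z5: Z = R = 3730 Ω
  Z6: Z = 1/(jωC) = -j/(ω·C) = 0 - j7.42 Ω
Step 3 — Ladder network (open output): work backward from the far end, alternating series and parallel combinations. Z_in = 223.7 + j142.8 Ω = 265.3∠32.6° Ω.
Step 4 — Power factor: PF = cos(φ) = Re(Z)/|Z| = 223.66/265.35 = 0.8429.
Step 5 — Type: Im(Z) = 142.8 ⇒ lagging (phase φ = 32.6°).

PF = 0.8429 (lagging, φ = 32.6°)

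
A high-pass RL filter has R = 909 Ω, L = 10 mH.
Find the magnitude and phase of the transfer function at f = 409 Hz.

Step 1 — Angular frequency: ω = 2π·409 = 2570 rad/s.
Step 2 — Transfer function: H(jω) = jωL/(R + jωL).
Step 3 — Numerator jωL = j·25.7; denominator R + jωL = 909 + j25.7.
Step 4 — H = 0.0007986 + j0.02825.
Step 5 — Magnitude: |H| = 0.02826 (-31.0 dB); phase: φ = 88.4°.

|H| = 0.02826 (-31.0 dB), φ = 88.4°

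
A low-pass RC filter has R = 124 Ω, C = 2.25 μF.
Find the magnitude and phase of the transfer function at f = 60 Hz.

Step 1 — Angular frequency: ω = 2π·60 = 377 rad/s.
Step 2 — Transfer function: H(jω) = 1/(1 + jωRC).
Step 3 — Denominator: 1 + jωRC = 1 + j·377·124·2.25e-06 = 1 + j0.1052.
Step 4 — H = 0.9891 - j0.104.
Step 5 — Magnitude: |H| = 0.9945 (-0.0 dB); phase: φ = -6.0°.

|H| = 0.9945 (-0.0 dB), φ = -6.0°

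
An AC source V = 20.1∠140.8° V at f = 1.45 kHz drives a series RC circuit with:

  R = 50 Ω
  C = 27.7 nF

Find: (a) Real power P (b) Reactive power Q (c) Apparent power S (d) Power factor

Step 1 — Angular frequency: ω = 2π·f = 2π·1450 = 9111 rad/s.
Step 2 — Component impedances:
  R: Z = R = 50 Ω
  C: Z = 1/(jωC) = -j/(ω·C) = 0 - j3963 Ω
Step 3 — Series combination: Z_total = R + C = 50 - j3963 Ω = 3963∠-89.3° Ω.
Step 4 — Source phasor: V = 20.1∠140.8° V = -15.58 + j12.7 V.
Step 5 — Current: I = V / Z = -0.003255 - j0.00389 A = 0.005072∠-129.9° A.
Step 6 — Complex power: S = V·I* = 0.001286 - j0.1019 VA.
Step 7 — Real power: P = Re(S) = 0.001286 W.
Step 8 — Reactive power: Q = Im(S) = -0.1019 VAR.
Step 9 — Apparent power: |S| = 0.1019 VA.
Step 10 — Power factor: PF = P/|S| = 0.01262 (leading).

(a) P = 0.001286 W  (b) Q = -0.1019 VAR  (c) S = 0.1019 VA  (d) PF = 0.01262 (leading)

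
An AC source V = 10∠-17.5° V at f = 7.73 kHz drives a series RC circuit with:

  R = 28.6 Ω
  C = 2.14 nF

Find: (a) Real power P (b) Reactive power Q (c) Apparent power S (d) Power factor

Step 1 — Angular frequency: ω = 2π·f = 2π·7730 = 4.857e+04 rad/s.
Step 2 — Component impedances:
  R: Z = R = 28.6 Ω
  C: Z = 1/(jωC) = -j/(ω·C) = 0 - j9621 Ω
Step 3 — Series combination: Z_total = R + C = 28.6 - j9621 Ω = 9621∠-89.8° Ω.
Step 4 — Source phasor: V = 10∠-17.5° V = 9.537 - j3.007 V.
Step 5 — Current: I = V / Z = 0.0003155 + j0.0009903 A = 0.001039∠72.3° A.
Step 6 — Complex power: S = V·I* = 3.09e-05 - j0.01039 VA.
Step 7 — Real power: P = Re(S) = 3.09e-05 W.
Step 8 — Reactive power: Q = Im(S) = -0.01039 VAR.
Step 9 — Apparent power: |S| = 0.01039 VA.
Step 10 — Power factor: PF = P/|S| = 0.002973 (leading).

(a) P = 3.09e-05 W  (b) Q = -0.01039 VAR  (c) S = 0.01039 VA  (d) PF = 0.002973 (leading)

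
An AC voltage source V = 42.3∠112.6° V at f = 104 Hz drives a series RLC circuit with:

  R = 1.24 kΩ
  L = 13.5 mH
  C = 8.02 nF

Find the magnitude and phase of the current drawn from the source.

Step 1 — Angular frequency: ω = 2π·f = 2π·104 = 653.5 rad/s.
Step 2 — Component impedances:
  R: Z = R = 1240 Ω
  L: Z = jωL = j·653.5·0.0135 = 0 + j8.822 Ω
  C: Z = 1/(jωC) = -j/(ω·C) = 0 - j1.908e+05 Ω
Step 3 — Series combination: Z_total = R + L + C = 1240 - j1.908e+05 Ω = 1.908e+05∠-89.6° Ω.
Step 4 — Source phasor: V = 42.3∠112.6° V = -16.26 + j39.05 V.
Step 5 — Ohm's law: I = V / Z_total = (-16.26 + j39.05) / (1240 - j1.908e+05) = -0.0002052 - j8.386e-05 A.
Step 6 — Convert to polar: |I| = 0.0002217 A, ∠I = -157.8°.

I = 0.0002217∠-157.8° A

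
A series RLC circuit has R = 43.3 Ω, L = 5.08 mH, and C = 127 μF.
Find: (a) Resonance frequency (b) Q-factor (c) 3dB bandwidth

Step 1 — Resonance condition Im(Z)=0 gives ω₀ = 1/√(LC).
Step 2 — ω₀ = 1/√(0.00508·0.000127) = 1245 rad/s.
Step 3 — f₀ = ω₀/(2π) = 198.1 Hz.
Step 4 — Series Q: Q = ω₀L/R = 1245·0.00508/43.3 = 0.1461.
Step 5 — 3dB bandwidth: Δω = ω₀/Q = 8524 rad/s; BW = Δω/(2π) = 1357 Hz.

(a) f₀ = 198.1 Hz  (b) Q = 0.1461  (c) BW = 1357 Hz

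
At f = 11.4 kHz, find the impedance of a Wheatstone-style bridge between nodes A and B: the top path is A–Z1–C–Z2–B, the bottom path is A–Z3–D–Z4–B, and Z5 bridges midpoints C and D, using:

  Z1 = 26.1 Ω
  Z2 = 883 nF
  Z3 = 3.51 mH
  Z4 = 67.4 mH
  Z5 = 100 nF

Step 1 — Angular frequency: ω = 2π·f = 2π·1.14e+04 = 7.163e+04 rad/s.
Step 2 — Component impedances:
  Z1: Z = R = 26.1 Ω
  Z2: Z = 1/(jωC) = -j/(ω·C) = 0 - j15.81 Ω
  Z3: Z = jωL = j·7.163e+04·0.00351 = 0 + j251.4 Ω
  Z4: Z = jωL = j·7.163e+04·0.0674 = 0 + j4828 Ω
  Z5: Z = 1/(jωC) = -j/(ω·C) = 0 - j139.6 Ω
Step 3 — Bridge requires nodal analysis (the Z5 bridge couples midpoints C and D, so the two paths cannot be reduced to a simple series/parallel combination). Setting node B to ground and injecting 1 A at node A, the 3-node admittance system at A, C, D solves to V_A = Z_AB = 24.43 - j9.941 Ω = 26.38∠-22.1° Ω.

Z = 24.43 - j9.941 Ω = 26.38∠-22.1° Ω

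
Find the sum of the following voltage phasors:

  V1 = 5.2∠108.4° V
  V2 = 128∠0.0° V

Step 1 — Convert each phasor to rectangular form:
  V1 = 5.2·(cos(108.4°) + j·sin(108.4°)) = -1.641 + j4.934 V
  V2 = 128·(cos(0.0°) + j·sin(0.0°)) = 128 V
Step 2 — Sum components: V_total = 126.4 + j4.934 V.
Step 3 — Convert to polar: |V_total| = 126.5 V, ∠V_total = 2.2°.

V_total = 126.5∠2.2° V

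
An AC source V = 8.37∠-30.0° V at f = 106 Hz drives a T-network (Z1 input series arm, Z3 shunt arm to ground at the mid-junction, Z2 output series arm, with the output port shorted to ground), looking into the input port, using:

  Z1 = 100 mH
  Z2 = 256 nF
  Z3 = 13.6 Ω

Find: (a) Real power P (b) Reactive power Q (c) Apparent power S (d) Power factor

Step 1 — Angular frequency: ω = 2π·f = 2π·106 = 666 rad/s.
Step 2 — Component impedances:
  Z1: Z = jωL = j·666·0.1 = 0 + j66.6 Ω
  Z2: Z = 1/(jωC) = -j/(ω·C) = 0 - j5865 Ω
  Z3: Z = R = 13.6 Ω
Step 3 — With the output port shorted to ground, the output series arm Z2 runs from the junction to ground; the shunt arm Z3 also runs from the junction to ground. They appear in parallel: Z3 || Z2 = 13.6 - j0.03154 Ω.
Step 4 — Series with input arm Z1: Z_in = Z1 + (Z3 || Z2) = 13.6 + j66.57 Ω = 67.95∠78.5° Ω.
Step 5 — Source phasor: V = 8.37∠-30.0° V = 7.249 - j4.185 V.
Step 6 — Current: I = V / Z = -0.03899 - j0.1169 A = 0.1232∠-108.5° A.
Step 7 — Complex power: S = V·I* = 0.2064 + j1.01 VA.
Step 8 — Real power: P = Re(S) = 0.2064 W.
Step 9 — Reactive power: Q = Im(S) = 1.01 VAR.
Step 10 — Apparent power: |S| = 1.031 VA.
Step 11 — Power factor: PF = P/|S| = 0.2002 (lagging).

(a) P = 0.2064 W  (b) Q = 1.01 VAR  (c) S = 1.031 VA  (d) PF = 0.2002 (lagging)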